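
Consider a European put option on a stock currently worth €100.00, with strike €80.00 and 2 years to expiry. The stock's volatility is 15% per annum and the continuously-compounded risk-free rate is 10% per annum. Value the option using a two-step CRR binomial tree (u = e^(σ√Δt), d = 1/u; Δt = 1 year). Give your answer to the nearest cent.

€0.17

CRR parameters: u = e^(σ√Δt) = e^(0.15·√1) = 1.1618, d = 1/u = 0.8607
Per-period rate: rΔt = 0.1·1 = 0.1, so R = e^0.1 = 1.1052
Risk-neutral probability p = (e^0.1 − 0.8607)/(1.1618 − 0.8607) = 0.2445/0.3011 = 0.8118
Terminal stock prices: S_uu = 135, S_ud = 100, S_dd = 74.08
Terminal payoffs (K − S): max(-54.99, 0) = 0, max(-20, 0) = 0, max(5.918, 0) = 5.918
Node u (S = 116.2): V_u = e^(−0.1)·[0.8118·0.0000 + 0.1882·0.0000] = 0.0000
Node d (S = 86.07): V_d = e^(−0.1)·[0.8118·0.0000 + 0.1882·5.9182] = 1.0077
Node 0 (S = 100): V_0 = e^(−0.1)·[0.8118·0.0000 + 0.1882·1.0077] = 0.1716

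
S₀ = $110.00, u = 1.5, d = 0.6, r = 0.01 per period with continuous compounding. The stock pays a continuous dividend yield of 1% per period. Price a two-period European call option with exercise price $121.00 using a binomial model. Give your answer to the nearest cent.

$24.49

Per-period risk-free factor R = e^0.01 = 1.0101; dividend-adjusted growth = e^(0.01−0.01) = 1.0000.
Risk-neutral probability p = (1.0000 − 0.6)/(1.5 − 0.6) = 0.4000/0.9000 = 0.4444
Terminal stock prices: S_uu = 247.5, S_ud = 99, S_dd = 39.6
Terminal payoffs (S − K): max(126.5, 0) = 126.5, max(-22, 0) = 0, max(-81.4, 0) = 0
Node u (S = 165): V_u = e^(−0.01)·[0.4444·126.5000 + 0.5556·0.0000] = 55.6628
Node d (S = 66): V_d = e^(−0.01)·[0.4444·0.0000 + 0.5556·0.0000] = 0.0000
Node 0 (S = 110): V_0 = e^(−0.01)·[0.4444·55.6628 + 0.5556·0.0000] = 24.4929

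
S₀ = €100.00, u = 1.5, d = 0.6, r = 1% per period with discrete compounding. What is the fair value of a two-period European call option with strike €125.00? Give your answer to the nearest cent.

Risk-neutral probability p = (1 + 0.01 − 0.6)/(1.5 − 0.6) = 0.4100/0.9000 = 0.4556
Terminal stock prices: S_uu = 225, S_ud = 90, S_dd = 36
Terminal payoffs (S − K): max(100, 0) = 100, max(-35, 0) = 0, max(-89, 0) = 0
Node u (S = 150): V_u = 1/1.01·[0.4556·100.0000 + 0.5444·0.0000] = 45.1045
Node d (S = 60): V_d = 1/1.01·[0.4556·0.0000 + 0.5444·0.0000] = 0.0000
Node 0 (S = 100): V_0 = 1/1.01·[0.4556·45.1045 + 0.5444·0.0000] = 20.3442

€20.34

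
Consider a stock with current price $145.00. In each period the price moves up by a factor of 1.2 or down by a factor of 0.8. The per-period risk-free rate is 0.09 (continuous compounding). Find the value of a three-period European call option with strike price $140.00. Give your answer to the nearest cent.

$42.43

Risk-neutral probability p = (e^0.09 − 0.8)/(1.2 − 0.8) = 0.2942/0.4000 = 0.7354
Terminal stock prices: S_uuu = 250.6, S_uud = 167, S_udd = 111.4, S_ddd = 74.24
Terminal payoffs (S − K): max(110.6, 0) = 110.6, max(27.04, 0) = 27.04, max(-28.64, 0) = 0, max(-65.76, 0) = 0
Node uu (S = 208.8): V_uu = e^(−0.09)·[0.7354·110.5600 + 0.2646·27.0400] = 80.8496
Node ud (S = 139.2): V_ud = e^(−0.09)·[0.7354·27.0400 + 0.2646·0.0000] = 18.1746
Node dd (S = 92.8): V_dd = e^(−0.09)·[0.7354·0.0000 + 0.2646·0.0000] = 0.0000
Node u (S = 174): V_u = e^(−0.09)·[0.7354·80.8496 + 0.2646·18.1746] = 58.7366
Node d (S = 116): V_d = e^(−0.09)·[0.7354·18.1746 + 0.2646·0.0000] = 12.2158
Node 0 (S = 145): V_0 = e^(−0.09)·[0.7354·58.7366 + 0.2646·12.2158] = 42.4328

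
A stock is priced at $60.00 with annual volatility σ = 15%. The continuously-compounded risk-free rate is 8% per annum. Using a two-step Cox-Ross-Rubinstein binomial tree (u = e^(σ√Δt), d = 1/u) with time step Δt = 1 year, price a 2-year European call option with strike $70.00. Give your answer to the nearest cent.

CRR parameters: u = e^(σ√Δt) = e^(0.15·√1) = 1.1618, d = 1/u = 0.8607
Per-period rate: rΔt = 0.08·1 = 0.08, so R = e^0.08 = 1.0833
Risk-neutral probability p = (e^0.08 − 0.8607)/(1.1618 − 0.8607) = 0.2226/0.3011 = 0.7392
Terminal stock prices: S_uu = 80.99, S_ud = 60, S_dd = 44.45
Terminal payoffs (S − K): max(10.99, 0) = 10.99, max(-10, 0) = 0, max(-25.55, 0) = 0
Node u (S = 69.71): V_u = e^(−0.08)·[0.7392·10.9915 + 0.2608·0.0000] = 7.4998
Node d (S = 51.64): V_d = e^(−0.08)·[0.7392·0.0000 + 0.2608·0.0000] = 0.0000
Node 0 (S = 60): V_0 = e^(−0.08)·[0.7392·7.4998 + 0.2608·0.0000] = 5.1173

$5.12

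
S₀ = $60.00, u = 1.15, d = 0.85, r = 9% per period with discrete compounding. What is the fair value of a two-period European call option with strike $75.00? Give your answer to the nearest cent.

$2.34

Risk-neutral probability p = (1 + 0.09 − 0.85)/(1.15 − 0.85) = 0.2400/0.3000 = 0.8000
Terminal stock prices: S_uu = 79.35, S_ud = 58.65, S_dd = 43.35
Terminal payoffs (S − K): max(4.35, 0) = 4.35, max(-16.35, 0) = 0, max(-31.65, 0) = 0
Node u (S = 69): V_u = 1/1.09·[0.8000·4.3500 + 0.2000·0.0000] = 3.1927
Node d (S = 51): V_d = 1/1.09·[0.8000·0.0000 + 0.2000·0.0000] = 0.0000
Node 0 (S = 60): V_0 = 1/1.09·[0.8000·3.1927 + 0.2000·0.0000] = 2.3432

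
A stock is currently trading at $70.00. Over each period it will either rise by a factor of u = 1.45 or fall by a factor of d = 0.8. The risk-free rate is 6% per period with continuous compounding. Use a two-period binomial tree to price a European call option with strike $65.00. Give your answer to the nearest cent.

Risk-neutral probability p = (e^0.06 − 0.8)/(1.45 − 0.8) = 0.2618/0.6500 = 0.4028
Terminal stock prices: S_uu = 147.2, S_ud = 81.2, S_dd = 44.8
Terminal payoffs (S − K): max(82.18, 0) = 82.18, max(16.2, 0) = 16.2, max(-20.2, 0) = 0
Node u (S = 101.5): V_u = e^(−0.06)·[0.4028·82.1750 + 0.5972·16.2000] = 40.2853
Node d (S = 56): V_d = e^(−0.06)·[0.4028·16.2000 + 0.5972·0.0000] = 6.1457
Node 0 (S = 70): V_0 = e^(−0.06)·[0.4028·40.2853 + 0.5972·6.1457] = 18.7393

$18.74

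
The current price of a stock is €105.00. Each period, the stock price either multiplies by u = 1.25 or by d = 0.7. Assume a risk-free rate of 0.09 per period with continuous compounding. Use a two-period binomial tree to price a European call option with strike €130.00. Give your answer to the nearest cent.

€14.61

Risk-neutral probability p = (e^0.09 − 0.7)/(1.25 − 0.7) = 0.3942/0.5500 = 0.7167
Terminal stock prices: S_uu = 164.1, S_ud = 91.88, S_dd = 51.45
Terminal payoffs (S − K): max(34.06, 0) = 34.06, max(-38.12, 0) = 0, max(-78.55, 0) = 0
Node u (S = 131.2): V_u = e^(−0.09)·[0.7167·34.0625 + 0.2833·0.0000] = 22.3108
Node d (S = 73.5): V_d = e^(−0.09)·[0.7167·0.0000 + 0.2833·0.0000] = 0.0000
Node 0 (S = 105): V_0 = e^(−0.09)·[0.7167·22.3108 + 0.2833·0.0000] = 14.6135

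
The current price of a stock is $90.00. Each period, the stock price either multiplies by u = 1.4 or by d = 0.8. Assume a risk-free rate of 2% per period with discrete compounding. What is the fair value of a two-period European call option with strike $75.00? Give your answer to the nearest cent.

$24.62

Risk-neutral probability p = (1 + 0.02 − 0.8)/(1.4 − 0.8) = 0.2200/0.6000 = 0.3667
Terminal stock prices: S_uu = 176.4, S_ud = 100.8, S_dd = 57.6
Terminal payoffs (S − K): max(101.4, 0) = 101.4, max(25.8, 0) = 25.8, max(-17.4, 0) = 0
Node u (S = 126): V_u = 1/1.02·[0.3667·101.4000 + 0.6333·25.8000] = 52.4706
Node d (S = 72): V_d = 1/1.02·[0.3667·25.8000 + 0.6333·0.0000] = 9.2745
Node 0 (S = 90): V_0 = 1/1.02·[0.3667·52.4706 + 0.6333·9.2745] = 24.6207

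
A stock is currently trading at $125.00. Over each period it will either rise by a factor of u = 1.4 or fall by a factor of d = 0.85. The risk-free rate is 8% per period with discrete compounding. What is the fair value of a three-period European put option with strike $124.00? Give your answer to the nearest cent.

Risk-neutral probability p = (1 + 0.08 − 0.85)/(1.4 − 0.85) = 0.2300/0.5500 = 0.4182
Terminal stock prices: S_uuu = 343, S_uud = 208.2, S_udd = 126.4, S_ddd = 76.77
Terminal payoffs (K − S): max(-219, 0) = 0, max(-84.25, 0) = 0, max(-2.437, 0) = 0, max(47.23, 0) = 47.23
Node uu (S = 245): V_uu = 1/1.08·[0.4182·0.0000 + 0.5818·0.0000] = 0.0000
Node ud (S = 148.8): V_ud = 1/1.08·[0.4182·0.0000 + 0.5818·0.0000] = 0.0000
Node dd (S = 90.31): V_dd = 1/1.08·[0.4182·0.0000 + 0.5818·47.2344] = 25.4461
Node u (S = 175): V_u = 1/1.08·[0.4182·0.0000 + 0.5818·0.0000] = 0.0000
Node d (S = 106.2): V_d = 1/1.08·[0.4182·0.0000 + 0.5818·25.4461] = 13.7084
Node 0 (S = 125): V_0 = 1/1.08·[0.4182·0.0000 + 0.5818·13.7084] = 7.3850

$7.38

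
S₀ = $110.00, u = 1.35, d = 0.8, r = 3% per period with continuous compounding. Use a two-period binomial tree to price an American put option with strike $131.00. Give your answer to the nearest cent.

$27.04

Risk-neutral probability p = (e^0.03 − 0.8)/(1.35 − 0.8) = 0.2305/0.5500 = 0.4190
Terminal stock prices: S_uu = 200.5, S_ud = 118.8, S_dd = 70.4
Terminal payoffs (K − S): max(-69.48, 0) = 0, max(12.2, 0) = 12.2, max(60.6, 0) = 60.6
Node u (S = 148.5): continuation = e^(−0.03)·[0.4190·0.0000 + 0.5810·12.2000] = 6.8786; exercise value = 0.0000 ≤ continuation, so V_u = 6.8786
Node d (S = 88): continuation = e^(−0.03)·[0.4190·12.2000 + 0.5810·60.6000] = 39.1284; exercise value = 43.0000 > continuation, so V_d = 43.0000 (exercise)
Node 0 (S = 110): continuation = e^(−0.03)·[0.4190·6.8786 + 0.5810·43.0000] = 27.0413; exercise value = 21.0000 ≤ continuation, so V_0 = 27.0413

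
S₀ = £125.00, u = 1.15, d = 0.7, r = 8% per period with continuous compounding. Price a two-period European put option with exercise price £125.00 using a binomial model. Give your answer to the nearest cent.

£6.44

Risk-neutral probability p = (e^0.08 − 0.7)/(1.15 − 0.7) = 0.3833/0.4500 = 0.8517
Terminal stock prices: S_uu = 165.3, S_ud = 100.6, S_dd = 61.25
Terminal payoffs (K − S): max(-40.31, 0) = 0, max(24.38, 0) = 24.38, max(63.75, 0) = 63.75
Node u (S = 143.8): V_u = e^(−0.08)·[0.8517·0.0000 + 0.1483·24.3750] = 3.3358
Node d (S = 87.5): V_d = e^(−0.08)·[0.8517·24.3750 + 0.1483·63.7500] = 27.8895
Node 0 (S = 125): V_0 = e^(−0.08)·[0.8517·3.3358 + 0.1483·27.8895] = 6.4396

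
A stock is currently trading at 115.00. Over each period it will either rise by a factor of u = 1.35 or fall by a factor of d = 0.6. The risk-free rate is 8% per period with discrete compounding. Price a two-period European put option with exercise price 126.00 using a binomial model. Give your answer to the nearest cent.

Risk-neutral probability p = (1 + 0.08 − 0.6)/(1.35 − 0.6) = 0.4800/0.7500 = 0.6400
Terminal stock prices: S_uu = 209.6, S_ud = 93.15, S_dd = 41.4
Terminal payoffs (K − S): max(-83.59, 0) = 0, max(32.85, 0) = 32.85, max(84.6, 0) = 84.6
Node u (S = 155.2): V_u = 1/1.08·[0.6400·0.0000 + 0.3600·32.8500] = 10.9500
Node d (S = 69): V_d = 1/1.08·[0.6400·32.8500 + 0.3600·84.6000] = 47.6667
Node 0 (S = 115): V_0 = 1/1.08·[0.6400·10.9500 + 0.3600·47.6667] = 22.3778

22.38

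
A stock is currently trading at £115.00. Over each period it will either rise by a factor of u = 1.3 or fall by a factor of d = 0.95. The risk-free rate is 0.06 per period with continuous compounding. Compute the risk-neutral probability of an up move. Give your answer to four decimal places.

Risk-neutral probability p = (e^0.06 − 0.95)/(1.3 − 0.95) = 0.1118/0.3500 = 0.3195

p = 0.3195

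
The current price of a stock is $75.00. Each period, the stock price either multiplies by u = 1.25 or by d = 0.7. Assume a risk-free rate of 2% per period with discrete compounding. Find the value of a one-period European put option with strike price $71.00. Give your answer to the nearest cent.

Risk-neutral probability p = (1 + 0.02 − 0.7)/(1.25 − 0.7) = 0.3200/0.5500 = 0.5818
Terminal stock prices: S_u = 93.75, S_d = 52.5
Terminal payoffs (K − S): max(-22.75, 0) = 0, max(18.5, 0) = 18.5
Node 0 (S = 75): V_0 = 1/1.02·[0.5818·0.0000 + 0.4182·18.5000] = 7.5847

$7.58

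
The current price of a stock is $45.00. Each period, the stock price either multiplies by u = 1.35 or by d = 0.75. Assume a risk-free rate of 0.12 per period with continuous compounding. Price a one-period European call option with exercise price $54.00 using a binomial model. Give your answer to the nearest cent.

$3.77

Risk-neutral probability p = (e^0.12 − 0.75)/(1.35 − 0.75) = 0.3775/0.6000 = 0.6292
Terminal stock prices: S_u = 60.75, S_d = 33.75
Terminal payoffs (S − K): max(6.75, 0) = 6.75, max(-20.25, 0) = 0
Node 0 (S = 45): V_0 = e^(−0.12)·[0.6292·6.7500 + 0.3708·0.0000] = 3.7666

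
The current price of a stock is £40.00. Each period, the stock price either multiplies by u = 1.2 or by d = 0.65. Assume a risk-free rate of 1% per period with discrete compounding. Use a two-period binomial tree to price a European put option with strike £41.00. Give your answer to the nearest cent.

Risk-neutral probability p = (1 + 0.01 − 0.65)/(1.2 − 0.65) = 0.3600/0.5500 = 0.6545
Terminal stock prices: S_uu = 57.6, S_ud = 31.2, S_dd = 16.9
Terminal payoffs (K − S): max(-16.6, 0) = 0, max(9.8, 0) = 9.8, max(24.1, 0) = 24.1
Node u (S = 48): V_u = 1/1.01·[0.6545·0.0000 + 0.3455·9.8000] = 3.3519
Node d (S = 26): V_d = 1/1.01·[0.6545·9.8000 + 0.3455·24.1000] = 14.5941
Node 0 (S = 40): V_0 = 1/1.01·[0.6545·3.3519 + 0.3455·14.5941] = 7.1639

£7.16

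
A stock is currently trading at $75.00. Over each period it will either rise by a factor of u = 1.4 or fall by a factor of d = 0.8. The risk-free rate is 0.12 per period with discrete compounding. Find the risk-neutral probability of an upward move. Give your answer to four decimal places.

p = 0.5333

Risk-neutral probability p = (1 + 0.12 − 0.8)/(1.4 − 0.8) = 0.3200/0.6000 = 0.5333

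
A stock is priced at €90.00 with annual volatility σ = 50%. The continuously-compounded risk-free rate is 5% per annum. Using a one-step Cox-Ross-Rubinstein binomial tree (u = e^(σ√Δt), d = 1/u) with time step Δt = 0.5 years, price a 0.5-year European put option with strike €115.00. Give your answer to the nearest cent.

€27.91

CRR parameters: u = e^(σ√Δt) = e^(0.5·√0.5) = 1.4241, d = 1/u = 0.7022
Per-period rate: rΔt = 0.05·0.5 = 0.025, so R = e^0.025 = 1.0253
Risk-neutral probability p = (e^0.025 − 0.7022)/(1.4241 − 0.7022) = 0.3231/0.7219 = 0.4476
Terminal stock prices: S_u = 128.2, S_d = 63.2
Terminal payoffs (K − S): max(-13.17, 0) = 0, max(51.8, 0) = 51.8
Node 0 (S = 90): V_0 = e^(−0.025)·[0.4476·0.0000 + 0.5524·51.8030] = 27.9101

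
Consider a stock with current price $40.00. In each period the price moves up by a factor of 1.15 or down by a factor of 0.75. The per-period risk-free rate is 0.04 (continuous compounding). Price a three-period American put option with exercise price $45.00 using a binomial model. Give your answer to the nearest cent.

$6.54

Risk-neutral probability p = (e^0.04 − 0.75)/(1.15 − 0.75) = 0.2908/0.4000 = 0.7270
Terminal stock prices: S_uuu = 60.83, S_uud = 39.67, S_udd = 25.88, S_ddd = 16.88
Terminal payoffs (K − S): max(-15.83, 0) = 0, max(5.325, 0) = 5.325, max(19.12, 0) = 19.12, max(28.12, 0) = 28.12
Node uu (S = 52.9): continuation = e^(−0.04)·[0.7270·0.0000 + 0.2730·5.3250] = 1.3966; exercise value = 0.0000 ≤ continuation, so V_uu = 1.3966
Node ud (S = 34.5): continuation = e^(−0.04)·[0.7270·5.3250 + 0.2730·19.1250] = 8.7355; exercise value = 10.5000 > continuation, so V_ud = 10.5000 (exercise)
Node dd (S = 22.5): continuation = e^(−0.04)·[0.7270·19.1250 + 0.2730·28.1250] = 20.7355; exercise value = 22.5000 > continuation, so V_dd = 22.5000 (exercise)
Node u (S = 46): continuation = e^(−0.04)·[0.7270·1.3966 + 0.2730·10.5000] = 3.7294; exercise value = 0.0000 ≤ continuation, so V_u = 3.7294
Node d (S = 30): continuation = e^(−0.04)·[0.7270·10.5000 + 0.2730·22.5000] = 13.2355; exercise value = 15.0000 > continuation, so V_d = 15.0000 (exercise)
Node 0 (S = 40): continuation = e^(−0.04)·[0.7270·3.7294 + 0.2730·15.0000] = 6.5391; exercise value = 5.0000 ≤ continuation, so V_0 = 6.5391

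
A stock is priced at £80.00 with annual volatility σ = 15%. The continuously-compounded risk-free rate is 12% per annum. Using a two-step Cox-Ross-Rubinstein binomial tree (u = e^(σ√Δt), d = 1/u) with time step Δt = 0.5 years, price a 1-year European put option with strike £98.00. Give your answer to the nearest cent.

CRR parameters: u = e^(σ√Δt) = e^(0.15·√0.5) = 1.1119, d = 1/u = 0.8994
Per-period rate: rΔt = 0.12·0.5 = 0.06, so R = e^0.06 = 1.0618
Risk-neutral probability p = (e^0.06 − 0.8994)/(1.1119 − 0.8994) = 0.1625/0.2125 = 0.7645
Terminal stock prices: S_uu = 98.9, S_ud = 80, S_dd = 64.71
Terminal payoffs (K − S): max(-0.9049, 0) = 0, max(18, 0) = 18, max(33.29, 0) = 33.29
Node u (S = 88.95): V_u = e^(−0.06)·[0.7645·0.0000 + 0.2355·18.0000] = 3.9928
Node d (S = 71.95): V_d = e^(−0.06)·[0.7645·18.0000 + 0.2355·33.2914] = 20.3437
Node 0 (S = 80): V_0 = e^(−0.06)·[0.7645·3.9928 + 0.2355·20.3437] = 7.3872

£7.39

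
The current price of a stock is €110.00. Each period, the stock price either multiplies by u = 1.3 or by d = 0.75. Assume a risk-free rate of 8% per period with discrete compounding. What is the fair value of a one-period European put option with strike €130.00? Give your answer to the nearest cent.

Risk-neutral probability p = (1 + 0.08 − 0.75)/(1.3 − 0.75) = 0.3300/0.5500 = 0.6000
Terminal stock prices: S_u = 143, S_d = 82.5
Terminal payoffs (K − S): max(-13, 0) = 0, max(47.5, 0) = 47.5
Node 0 (S = 110): V_0 = 1/1.08·[0.6000·0.0000 + 0.4000·47.5000] = 17.5926

€17.59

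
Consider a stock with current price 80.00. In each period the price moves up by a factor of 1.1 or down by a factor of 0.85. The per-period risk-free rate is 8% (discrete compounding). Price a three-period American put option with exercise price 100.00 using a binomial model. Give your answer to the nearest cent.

20.00

Risk-neutral probability p = (1 + 0.08 − 0.85)/(1.1 − 0.85) = 0.2300/0.2500 = 0.9200
Terminal stock prices: S_uuu = 106.5, S_uud = 82.28, S_udd = 63.58, S_ddd = 49.13
Terminal payoffs (K − S): max(-6.48, 0) = 0, max(17.72, 0) = 17.72, max(36.42, 0) = 36.42, max(50.87, 0) = 50.87
Node uu (S = 96.8): continuation = 1/1.08·[0.9200·0.0000 + 0.0800·17.7200] = 1.3126; exercise value = 3.2000 > continuation, so V_uu = 3.2000 (exercise)
Node ud (S = 74.8): continuation = 1/1.08·[0.9200·17.7200 + 0.0800·36.4200] = 17.7926; exercise value = 25.2000 > continuation, so V_ud = 25.2000 (exercise)
Node dd (S = 57.8): continuation = 1/1.08·[0.9200·36.4200 + 0.0800·50.8700] = 34.7926; exercise value = 42.2000 > continuation, so V_dd = 42.2000 (exercise)
Node u (S = 88): continuation = 1/1.08·[0.9200·3.2000 + 0.0800·25.2000] = 4.5926; exercise value = 12.0000 > continuation, so V_u = 12.0000 (exercise)
Node d (S = 68): continuation = 1/1.08·[0.9200·25.2000 + 0.0800·42.2000] = 24.5926; exercise value = 32.0000 > continuation, so V_d = 32.0000 (exercise)
Node 0 (S = 80): continuation = 1/1.08·[0.9200·12.0000 + 0.0800·32.0000] = 12.5926; exercise value = 20.0000 > continuation, so V_0 = 20.0000 (exercise)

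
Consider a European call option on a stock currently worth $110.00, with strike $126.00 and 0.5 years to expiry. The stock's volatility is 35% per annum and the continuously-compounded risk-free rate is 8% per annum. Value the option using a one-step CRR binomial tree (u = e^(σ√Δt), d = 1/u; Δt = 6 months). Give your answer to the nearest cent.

CRR parameters: u = e^(σ√Δt) = e^(0.35·√0.5) = 1.2808, d = 1/u = 0.7808
Per-period rate: rΔt = 0.08·0.5 = 0.04, so R = e^0.04 = 1.0408
Risk-neutral probability p = (e^0.04 − 0.7808)/(1.2808 − 0.7808) = 0.2601/0.5000 = 0.5201
Terminal stock prices: S_u = 140.9, S_d = 85.88
Terminal payoffs (S − K): max(14.89, 0) = 14.89, max(-40.12, 0) = 0
Node 0 (S = 110): V_0 = e^(−0.04)·[0.5201·14.8884 + 0.4799·0.0000] = 7.4392

$7.44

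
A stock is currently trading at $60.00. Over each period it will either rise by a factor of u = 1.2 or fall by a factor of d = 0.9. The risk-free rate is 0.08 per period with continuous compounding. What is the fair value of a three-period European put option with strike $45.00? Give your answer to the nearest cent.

Risk-neutral probability p = (e^0.08 − 0.9)/(1.2 − 0.9) = 0.1833/0.3000 = 0.6110
Terminal stock prices: S_uuu = 103.7, S_uud = 77.76, S_udd = 58.32, S_ddd = 43.74
Terminal payoffs (K − S): max(-58.68, 0) = 0, max(-32.76, 0) = 0, max(-13.32, 0) = 0, max(1.26, 0) = 1.26
Node uu (S = 86.4): V_uu = e^(−0.08)·[0.6110·0.0000 + 0.3890·0.0000] = 0.0000
Node ud (S = 64.8): V_ud = e^(−0.08)·[0.6110·0.0000 + 0.3890·0.0000] = 0.0000
Node dd (S = 48.6): V_dd = e^(−0.08)·[0.6110·0.0000 + 0.3890·1.2600] = 0.4525
Node u (S = 72): V_u = e^(−0.08)·[0.6110·0.0000 + 0.3890·0.0000] = 0.0000
Node d (S = 54): V_d = e^(−0.08)·[0.6110·0.0000 + 0.3890·0.4525] = 0.1625
Node 0 (S = 60): V_0 = e^(−0.08)·[0.6110·0.0000 + 0.3890·0.1625] = 0.0584

$0.06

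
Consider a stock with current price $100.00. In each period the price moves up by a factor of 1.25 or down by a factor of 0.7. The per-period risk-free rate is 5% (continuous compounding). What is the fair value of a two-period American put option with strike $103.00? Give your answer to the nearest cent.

Risk-neutral probability p = (e^0.05 − 0.7)/(1.25 − 0.7) = 0.3513/0.5500 = 0.6387
Terminal stock prices: S_uu = 156.2, S_ud = 87.5, S_dd = 49
Terminal payoffs (K − S): max(-53.25, 0) = 0, max(15.5, 0) = 15.5, max(54, 0) = 54
Node u (S = 125): continuation = e^(−0.05)·[0.6387·0.0000 + 0.3613·15.5000] = 5.3274; exercise value = 0.0000 ≤ continuation, so V_u = 5.3274
Node d (S = 70): continuation = e^(−0.05)·[0.6387·15.5000 + 0.3613·54.0000] = 27.9766; exercise value = 33.0000 > continuation, so V_d = 33.0000 (exercise)
Node 0 (S = 100): continuation = e^(−0.05)·[0.6387·5.3274 + 0.3613·33.0000] = 14.5787; exercise value = 3.0000 ≤ continuation, so V_0 = 14.5787

$14.58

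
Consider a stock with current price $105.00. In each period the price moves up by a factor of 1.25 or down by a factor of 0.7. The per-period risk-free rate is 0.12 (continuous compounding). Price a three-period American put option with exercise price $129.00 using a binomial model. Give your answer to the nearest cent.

Risk-neutral probability p = (e^0.12 − 0.7)/(1.25 − 0.7) = 0.4275/0.5500 = 0.7773
Terminal stock prices: S_uuu = 205.1, S_uud = 114.8, S_udd = 64.31, S_ddd = 36.01
Terminal payoffs (K − S): max(-76.08, 0) = 0, max(14.16, 0) = 14.16, max(64.69, 0) = 64.69, max(92.99, 0) = 92.99
Node uu (S = 164.1): continuation = e^(−0.12)·[0.7773·0.0000 + 0.2227·14.1563] = 2.7965; exercise value = 0.0000 ≤ continuation, so V_uu = 2.7965
Node ud (S = 91.88): continuation = e^(−0.12)·[0.7773·14.1563 + 0.2227·64.6875] = 22.5377; exercise value = 37.1250 > continuation, so V_ud = 37.1250 (exercise)
Node dd (S = 51.45): continuation = e^(−0.12)·[0.7773·64.6875 + 0.2227·92.9850] = 62.9627; exercise value = 77.5500 > continuation, so V_dd = 77.5500 (exercise)
Node u (S = 131.2): continuation = e^(−0.12)·[0.7773·2.7965 + 0.2227·37.1250] = 9.2618; exercise value = 0.0000 ≤ continuation, so V_u = 9.2618
Node d (S = 73.5): continuation = e^(−0.12)·[0.7773·37.1250 + 0.2227·77.5500] = 40.9127; exercise value = 55.5000 > continuation, so V_d = 55.5000 (exercise)
Node 0 (S = 105): continuation = e^(−0.12)·[0.7773·9.2618 + 0.2227·55.5000] = 17.3486; exercise value = 24.0000 > continuation, so V_0 = 24.0000 (exercise)

$24.00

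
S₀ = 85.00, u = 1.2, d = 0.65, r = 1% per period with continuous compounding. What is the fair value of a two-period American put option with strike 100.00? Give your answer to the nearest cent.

Risk-neutral probability p = (e^0.01 − 0.65)/(1.2 − 0.65) = 0.3601/0.5500 = 0.6546
Terminal stock prices: S_uu = 122.4, S_ud = 66.3, S_dd = 35.91
Terminal payoffs (K − S): max(-22.4, 0) = 0, max(33.7, 0) = 33.7, max(64.09, 0) = 64.09
Node u (S = 102): continuation = e^(−0.01)·[0.6546·0.0000 + 0.3454·33.7000] = 11.5229; exercise value = 0.0000 ≤ continuation, so V_u = 11.5229
Node d (S = 55.25): continuation = e^(−0.01)·[0.6546·33.7000 + 0.3454·64.0875] = 43.7550; exercise value = 44.7500 > continuation, so V_d = 44.7500 (exercise)
Node 0 (S = 85): continuation = e^(−0.01)·[0.6546·11.5229 + 0.3454·44.7500] = 22.7695; exercise value = 15.0000 ≤ continuation, so V_0 = 22.7695

22.77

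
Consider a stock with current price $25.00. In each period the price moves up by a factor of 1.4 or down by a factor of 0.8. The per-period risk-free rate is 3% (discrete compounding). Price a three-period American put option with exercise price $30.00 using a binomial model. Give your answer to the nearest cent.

$7.05

Risk-neutral probability p = (1 + 0.03 − 0.8)/(1.4 − 0.8) = 0.2300/0.6000 = 0.3833
Terminal stock prices: S_uuu = 68.6, S_uud = 39.2, S_udd = 22.4, S_ddd = 12.8
Terminal payoffs (K − S): max(-38.6, 0) = 0, max(-9.2, 0) = 0, max(7.6, 0) = 7.6, max(17.2, 0) = 17.2
Node uu (S = 49): continuation = 1/1.03·[0.3833·0.0000 + 0.6167·0.0000] = 0.0000; exercise value = 0.0000 ≤ continuation, so V_uu = 0.0000
Node ud (S = 28): continuation = 1/1.03·[0.3833·0.0000 + 0.6167·7.6000] = 4.5502; exercise value = 2.0000 ≤ continuation, so V_ud = 4.5502
Node dd (S = 16): continuation = 1/1.03·[0.3833·7.6000 + 0.6167·17.2000] = 13.1262; exercise value = 14.0000 > continuation, so V_dd = 14.0000 (exercise)
Node u (S = 35): continuation = 1/1.03·[0.3833·0.0000 + 0.6167·4.5502] = 2.7242; exercise value = 0.0000 ≤ continuation, so V_u = 2.7242
Node d (S = 20): continuation = 1/1.03·[0.3833·4.5502 + 0.6167·14.0000] = 10.0753; exercise value = 10.0000 ≤ continuation, so V_d = 10.0753
Node 0 (S = 25): continuation = 1/1.03·[0.3833·2.7242 + 0.6167·10.0753] = 7.0460; exercise value = 5.0000 ≤ continuation, so V_0 = 7.0460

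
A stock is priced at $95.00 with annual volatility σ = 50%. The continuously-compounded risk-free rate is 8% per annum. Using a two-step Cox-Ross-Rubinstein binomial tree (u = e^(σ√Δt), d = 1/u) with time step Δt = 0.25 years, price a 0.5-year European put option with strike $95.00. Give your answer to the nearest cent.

CRR parameters: u = e^(σ√Δt) = e^(0.5·√0.25) = 1.2840, d = 1/u = 0.7788
Per-period rate: rΔt = 0.08·0.25 = 0.02, so R = e^0.02 = 1.0202
Risk-neutral probability p = (e^0.02 − 0.7788)/(1.2840 − 0.7788) = 0.2414/0.5052 = 0.4778
Terminal stock prices: S_uu = 156.6, S_ud = 95, S_dd = 57.62
Terminal payoffs (K − S): max(-61.63, 0) = 0, max(0, 0) = 0, max(37.38, 0) = 37.38
Node u (S = 122): V_u = e^(−0.02)·[0.4778·0.0000 + 0.5222·0.0000] = 0.0000
Node d (S = 73.99): V_d = e^(−0.02)·[0.4778·0.0000 + 0.5222·37.3796] = 19.1328
Node 0 (S = 95): V_0 = e^(−0.02)·[0.4778·0.0000 + 0.5222·19.1328] = 9.7932

$9.79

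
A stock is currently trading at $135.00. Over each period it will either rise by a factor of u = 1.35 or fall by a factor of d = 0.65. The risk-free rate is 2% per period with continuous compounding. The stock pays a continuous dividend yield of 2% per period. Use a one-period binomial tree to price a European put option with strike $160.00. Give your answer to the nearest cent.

$35.41

Per-period risk-free factor R = e^0.02 = 1.0202; dividend-adjusted growth = e^(0.02−0.02) = 1.0000.
Risk-neutral probability p = (1.0000 − 0.65)/(1.35 − 0.65) = 0.3500/0.7000 = 0.5000
Terminal stock prices: S_u = 182.2, S_d = 87.75
Terminal payoffs (K − S): max(-22.25, 0) = 0, max(72.25, 0) = 72.25
Node 0 (S = 135): V_0 = e^(−0.02)·[0.5000·0.0000 + 0.5000·72.2500] = 35.4097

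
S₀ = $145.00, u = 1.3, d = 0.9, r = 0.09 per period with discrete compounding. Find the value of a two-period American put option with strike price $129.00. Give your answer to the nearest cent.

$2.68

Risk-neutral probability p = (1 + 0.09 − 0.9)/(1.3 − 0.9) = 0.1900/0.4000 = 0.4750
Terminal stock prices: S_uu = 245.1, S_ud = 169.7, S_dd = 117.5
Terminal payoffs (K − S): max(-116.1, 0) = 0, max(-40.65, 0) = 0, max(11.55, 0) = 11.55
Node u (S = 188.5): continuation = 1/1.09·[0.4750·0.0000 + 0.5250·0.0000] = 0.0000; exercise value = 0.0000 ≤ continuation, so V_u = 0.0000
Node d (S = 130.5): continuation = 1/1.09·[0.4750·0.0000 + 0.5250·11.5500] = 5.5631; exercise value = 0.0000 ≤ continuation, so V_d = 5.5631
Node 0 (S = 145): continuation = 1/1.09·[0.4750·0.0000 + 0.5250·5.5631] = 2.6795; exercise value = 0.0000 ≤ continuation, so V_0 = 2.6795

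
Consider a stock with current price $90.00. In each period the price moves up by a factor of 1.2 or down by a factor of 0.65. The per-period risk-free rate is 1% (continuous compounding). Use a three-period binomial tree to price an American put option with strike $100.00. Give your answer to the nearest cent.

Risk-neutral probability p = (e^0.01 − 0.65)/(1.2 − 0.65) = 0.3601/0.5500 = 0.6546
Terminal stock prices: S_uuu = 155.5, S_uud = 84.24, S_udd = 45.63, S_ddd = 24.72
Terminal payoffs (K − S): max(-55.52, 0) = 0, max(15.76, 0) = 15.76, max(54.37, 0) = 54.37, max(75.28, 0) = 75.28
Node uu (S = 129.6): continuation = e^(−0.01)·[0.6546·0.0000 + 0.3454·15.7600] = 5.3888; exercise value = 0.0000 ≤ continuation, so V_uu = 5.3888
Node ud (S = 70.2): continuation = e^(−0.01)·[0.6546·15.7600 + 0.3454·54.3700] = 28.8050; exercise value = 29.8000 > continuation, so V_ud = 29.8000 (exercise)
Node dd (S = 38.03): continuation = e^(−0.01)·[0.6546·54.3700 + 0.3454·75.2837] = 60.9800; exercise value = 61.9750 > continuation, so V_dd = 61.9750 (exercise)
Node u (S = 108): continuation = e^(−0.01)·[0.6546·5.3888 + 0.3454·29.8000] = 13.6820; exercise value = 0.0000 ≤ continuation, so V_u = 13.6820
Node d (S = 58.5): continuation = e^(−0.01)·[0.6546·29.8000 + 0.3454·61.9750] = 40.5050; exercise value = 41.5000 > continuation, so V_d = 41.5000 (exercise)
Node 0 (S = 90): continuation = e^(−0.01)·[0.6546·13.6820 + 0.3454·41.5000] = 23.0576; exercise value = 10.0000 ≤ continuation, so V_0 = 23.0576

$23.06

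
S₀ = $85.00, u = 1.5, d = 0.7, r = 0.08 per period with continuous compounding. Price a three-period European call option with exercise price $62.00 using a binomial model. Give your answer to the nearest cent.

Risk-neutral probability p = (e^0.08 − 0.7)/(1.5 − 0.7) = 0.3833/0.8000 = 0.4791
Terminal stock prices: S_uuu = 286.9, S_uud = 133.9, S_udd = 62.47, S_ddd = 29.15
Terminal payoffs (S − K): max(224.9, 0) = 224.9, max(71.88, 0) = 71.88, max(0.475, 0) = 0.475, max(-32.85, 0) = 0
Node uu (S = 191.2): V_uu = e^(−0.08)·[0.4791·224.8750 + 0.5209·71.8750] = 134.0168
Node ud (S = 89.25): V_ud = e^(−0.08)·[0.4791·71.8750 + 0.5209·0.4750] = 32.0168
Node dd (S = 41.65): V_dd = e^(−0.08)·[0.4791·0.4750 + 0.5209·0.0000] = 0.2101
Node u (S = 127.5): V_u = e^(−0.08)·[0.4791·134.0168 + 0.5209·32.0168] = 74.6671
Node d (S = 59.5): V_d = e^(−0.08)·[0.4791·32.0168 + 0.5209·0.2101] = 14.2612
Node 0 (S = 85): V_0 = e^(−0.08)·[0.4791·74.6671 + 0.5209·14.2612] = 39.8806

$39.88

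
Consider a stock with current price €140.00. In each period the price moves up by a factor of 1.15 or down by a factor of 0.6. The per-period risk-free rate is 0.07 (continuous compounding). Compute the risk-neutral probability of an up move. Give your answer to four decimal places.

Risk-neutral probability p = (e^0.07 − 0.6)/(1.15 − 0.6) = 0.4725/0.5500 = 0.8591

p = 0.8591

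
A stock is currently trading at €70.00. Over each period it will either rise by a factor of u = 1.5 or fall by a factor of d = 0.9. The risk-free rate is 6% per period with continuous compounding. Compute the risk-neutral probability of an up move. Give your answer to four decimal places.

Risk-neutral probability p = (e^0.06 − 0.9)/(1.5 − 0.9) = 0.1618/0.6000 = 0.2697

p = 0.2697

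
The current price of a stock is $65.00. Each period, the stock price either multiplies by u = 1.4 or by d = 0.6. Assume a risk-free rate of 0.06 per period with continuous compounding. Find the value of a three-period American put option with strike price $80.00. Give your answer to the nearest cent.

Risk-neutral probability p = (e^0.06 − 0.6)/(1.4 − 0.6) = 0.4618/0.8000 = 0.5773
Terminal stock prices: S_uuu = 178.4, S_uud = 76.44, S_udd = 32.76, S_ddd = 14.04
Terminal payoffs (K − S): max(-98.36, 0) = 0, max(3.56, 0) = 3.56, max(47.24, 0) = 47.24, max(65.96, 0) = 65.96
Node uu (S = 127.4): continuation = e^(−0.06)·[0.5773·0.0000 + 0.4227·3.5600] = 1.4172; exercise value = 0.0000 ≤ continuation, so V_uu = 1.4172
Node ud (S = 54.6): continuation = e^(−0.06)·[0.5773·3.5600 + 0.4227·47.2400] = 20.7412; exercise value = 25.4000 > continuation, so V_ud = 25.4000 (exercise)
Node dd (S = 23.4): continuation = e^(−0.06)·[0.5773·47.2400 + 0.4227·65.9600] = 51.9412; exercise value = 56.6000 > continuation, so V_dd = 56.6000 (exercise)
Node u (S = 91): continuation = e^(−0.06)·[0.5773·1.4172 + 0.4227·25.4000] = 10.8819; exercise value = 0.0000 ≤ continuation, so V_u = 10.8819
Node d (S = 39): continuation = e^(−0.06)·[0.5773·25.4000 + 0.4227·56.6000] = 36.3412; exercise value = 41.0000 > continuation, so V_d = 41.0000 (exercise)
Node 0 (S = 65): continuation = e^(−0.06)·[0.5773·10.8819 + 0.4227·41.0000] = 22.2379; exercise value = 15.0000 ≤ continuation, so V_0 = 22.2379

$22.24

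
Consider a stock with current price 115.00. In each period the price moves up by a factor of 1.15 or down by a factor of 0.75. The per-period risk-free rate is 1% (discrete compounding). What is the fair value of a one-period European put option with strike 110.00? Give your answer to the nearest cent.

Risk-neutral probability p = (1 + 0.01 − 0.75)/(1.15 − 0.75) = 0.2600/0.4000 = 0.6500
Terminal stock prices: S_u = 132.2, S_d = 86.25
Terminal payoffs (K − S): max(-22.25, 0) = 0, max(23.75, 0) = 23.75
Node 0 (S = 115): V_0 = 1/1.01·[0.6500·0.0000 + 0.3500·23.7500] = 8.2302

8.23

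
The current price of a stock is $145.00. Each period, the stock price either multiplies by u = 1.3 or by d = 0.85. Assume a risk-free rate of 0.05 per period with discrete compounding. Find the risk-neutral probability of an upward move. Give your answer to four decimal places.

p = 0.4444

Risk-neutral probability p = (1 + 0.05 − 0.85)/(1.3 − 0.85) = 0.2000/0.4500 = 0.4444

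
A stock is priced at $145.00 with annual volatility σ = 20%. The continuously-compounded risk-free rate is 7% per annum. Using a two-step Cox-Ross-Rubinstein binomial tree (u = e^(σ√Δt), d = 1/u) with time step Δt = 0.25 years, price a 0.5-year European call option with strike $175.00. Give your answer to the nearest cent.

$0.64

CRR parameters: u = e^(σ√Δt) = e^(0.2·√0.25) = 1.1052, d = 1/u = 0.9048
Per-period rate: rΔt = 0.07·0.25 = 0.0175, so R = e^0.0175 = 1.0177
Risk-neutral probability p = (e^0.0175 − 0.9048)/(1.1052 − 0.9048) = 0.1128/0.2003 = 0.5631
Terminal stock prices: S_uu = 177.1, S_ud = 145, S_dd = 118.7
Terminal payoffs (S − K): max(2.103, 0) = 2.103, max(-30, 0) = 0, max(-56.28, 0) = 0
Node u (S = 160.2): V_u = e^(−0.0175)·[0.5631·2.1034 + 0.4369·0.0000] = 1.1640
Node d (S = 131.2): V_d = e^(−0.0175)·[0.5631·0.0000 + 0.4369·0.0000] = 0.0000
Node 0 (S = 145): V_0 = e^(−0.0175)·[0.5631·1.1640 + 0.4369·0.0000] = 0.6441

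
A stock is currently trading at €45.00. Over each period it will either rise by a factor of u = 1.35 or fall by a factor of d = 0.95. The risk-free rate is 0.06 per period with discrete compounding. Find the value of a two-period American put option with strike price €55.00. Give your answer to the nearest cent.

Risk-neutral probability p = (1 + 0.06 − 0.95)/(1.35 − 0.95) = 0.1100/0.4000 = 0.2750
Terminal stock prices: S_uu = 82.01, S_ud = 57.71, S_dd = 40.61
Terminal payoffs (K − S): max(-27.01, 0) = 0, max(-2.713, 0) = 0, max(14.39, 0) = 14.39
Node u (S = 60.75): continuation = 1/1.06·[0.2750·0.0000 + 0.7250·0.0000] = 0.0000; exercise value = 0.0000 ≤ continuation, so V_u = 0.0000
Node d (S = 42.75): continuation = 1/1.06·[0.2750·0.0000 + 0.7250·14.3875] = 9.8405; exercise value = 12.2500 > continuation, so V_d = 12.2500 (exercise)
Node 0 (S = 45): continuation = 1/1.06·[0.2750·0.0000 + 0.7250·12.2500] = 8.3785; exercise value = 10.0000 > continuation, so V_0 = 10.0000 (exercise)

€10.00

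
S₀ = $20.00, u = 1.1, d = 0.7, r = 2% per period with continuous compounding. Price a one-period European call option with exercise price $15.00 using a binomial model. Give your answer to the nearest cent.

Risk-neutral probability p = (e^0.02 − 0.7)/(1.1 − 0.7) = 0.3202/0.4000 = 0.8005
Terminal stock prices: S_u = 22, S_d = 14
Terminal payoffs (S − K): max(7, 0) = 7, max(-1, 0) = 0
Node 0 (S = 20): V_0 = e^(−0.02)·[0.8005·7.0000 + 0.1995·0.0000] = 5.4926

$5.49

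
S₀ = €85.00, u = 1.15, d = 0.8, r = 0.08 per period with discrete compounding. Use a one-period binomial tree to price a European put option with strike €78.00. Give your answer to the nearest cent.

Risk-neutral probability p = (1 + 0.08 − 0.8)/(1.15 − 0.8) = 0.2800/0.3500 = 0.8000
Terminal stock prices: S_u = 97.75, S_d = 68
Terminal payoffs (K − S): max(-19.75, 0) = 0, max(10, 0) = 10
Node 0 (S = 85): V_0 = 1/1.08·[0.8000·0.0000 + 0.2000·10.0000] = 1.8519

€1.85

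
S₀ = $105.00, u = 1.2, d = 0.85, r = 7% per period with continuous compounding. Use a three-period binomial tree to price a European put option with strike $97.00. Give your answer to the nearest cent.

Risk-neutral probability p = (e^0.07 − 0.85)/(1.2 − 0.85) = 0.2225/0.3500 = 0.6357
Terminal stock prices: S_uuu = 181.4, S_uud = 128.5, S_udd = 91.03, S_ddd = 64.48
Terminal payoffs (K − S): max(-84.44, 0) = 0, max(-31.52, 0) = 0, max(5.965, 0) = 5.965, max(32.52, 0) = 32.52
Node uu (S = 151.2): V_uu = e^(−0.07)·[0.6357·0.0000 + 0.3643·0.0000] = 0.0000
Node ud (S = 107.1): V_ud = e^(−0.07)·[0.6357·0.0000 + 0.3643·5.9650] = 2.0259
Node dd (S = 75.86): V_dd = e^(−0.07)·[0.6357·5.9650 + 0.3643·32.5169] = 14.5797
Node u (S = 126): V_u = e^(−0.07)·[0.6357·0.0000 + 0.3643·2.0259] = 0.6881
Node d (S = 89.25): V_d = e^(−0.07)·[0.6357·2.0259 + 0.3643·14.5797] = 6.1527
Node 0 (S = 105): V_0 = e^(−0.07)·[0.6357·0.6881 + 0.3643·6.1527] = 2.4975

$2.50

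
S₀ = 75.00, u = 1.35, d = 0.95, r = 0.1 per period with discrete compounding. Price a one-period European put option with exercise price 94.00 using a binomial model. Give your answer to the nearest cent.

Risk-neutral probability p = (1 + 0.1 − 0.95)/(1.35 − 0.95) = 0.1500/0.4000 = 0.3750
Terminal stock prices: S_u = 101.2, S_d = 71.25
Terminal payoffs (K − S): max(-7.25, 0) = 0, max(22.75, 0) = 22.75
Node 0 (S = 75): V_0 = 1/1.1·[0.3750·0.0000 + 0.6250·22.7500] = 12.9261

12.93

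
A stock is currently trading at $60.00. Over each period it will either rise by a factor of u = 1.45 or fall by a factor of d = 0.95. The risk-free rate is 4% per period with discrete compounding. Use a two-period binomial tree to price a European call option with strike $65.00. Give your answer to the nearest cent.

$6.65

Risk-neutral probability p = (1 + 0.04 − 0.95)/(1.45 − 0.95) = 0.0900/0.5000 = 0.1800
Terminal stock prices: S_uu = 126.2, S_ud = 82.65, S_dd = 54.15
Terminal payoffs (S − K): max(61.15, 0) = 61.15, max(17.65, 0) = 17.65, max(-10.85, 0) = 0
Node u (S = 87): V_u = 1/1.04·[0.1800·61.1500 + 0.8200·17.6500] = 24.5000
Node d (S = 57): V_d = 1/1.04·[0.1800·17.6500 + 0.8200·0.0000] = 3.0548
Node 0 (S = 60): V_0 = 1/1.04·[0.1800·24.5000 + 0.8200·3.0548] = 6.6490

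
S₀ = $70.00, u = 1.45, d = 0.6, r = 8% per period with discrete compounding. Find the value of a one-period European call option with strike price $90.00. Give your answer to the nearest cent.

Risk-neutral probability p = (1 + 0.08 − 0.6)/(1.45 − 0.6) = 0.4800/0.8500 = 0.5647
Terminal stock prices: S_u = 101.5, S_d = 42
Terminal payoffs (S − K): max(11.5, 0) = 11.5, max(-48, 0) = 0
Node 0 (S = 70): V_0 = 1/1.08·[0.5647·11.5000 + 0.4353·0.0000] = 6.0131

$6.01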